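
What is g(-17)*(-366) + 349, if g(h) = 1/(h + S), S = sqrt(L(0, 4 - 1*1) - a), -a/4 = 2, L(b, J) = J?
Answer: 51622/139 + 183*sqrt(11)/139 ≈ 375.75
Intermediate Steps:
a = -8 (a = -4*2 = -8)
S = sqrt(11) (S = sqrt((4 - 1*1) - 1*(-8)) = sqrt((4 - 1) + 8) = sqrt(3 + 8) = sqrt(11) ≈ 3.3166)
g(h) = 1/(h + sqrt(11))
g(-17)*(-366) + 349 = -366/(-17 + sqrt(11)) + 349 = 349 - 366/(-17 + sqrt(11))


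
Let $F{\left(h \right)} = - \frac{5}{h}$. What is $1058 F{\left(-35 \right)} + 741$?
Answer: $\frac{6245}{7} \approx 892.14$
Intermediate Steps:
$1058 F{\left(-35 \right)} + 741 = 1058 \left(- \frac{5}{-35}\right) + 741 = 1058 \left(\left(-5\right) \left(- \frac{1}{35}\right)\right) + 741 = 1058 \cdot \frac{1}{7} + 741 = \frac{1058}{7} + 741 = \frac{6245}{7}$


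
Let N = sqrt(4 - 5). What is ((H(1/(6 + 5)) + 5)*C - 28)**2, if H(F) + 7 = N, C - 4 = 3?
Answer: 1715 - 588*I ≈ 1715.0 - 588.0*I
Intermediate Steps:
C = 7 (C = 4 + 3 = 7)
N = I (N = sqrt(-1) = I ≈ 1.0*I)
H(F) = -7 + I
((H(1/(6 + 5)) + 5)*C - 28)**2 = (((-7 + I) + 5)*7 - 28)**2 = ((-2 + I)*7 - 28)**2 = ((-14 + 7*I) - 28)**2 = (-42 + 7*I)**2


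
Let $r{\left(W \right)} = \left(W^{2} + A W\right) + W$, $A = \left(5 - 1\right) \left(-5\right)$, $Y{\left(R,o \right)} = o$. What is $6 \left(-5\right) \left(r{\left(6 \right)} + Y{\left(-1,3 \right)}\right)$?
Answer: $2250$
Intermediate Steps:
$A = -20$ ($A = 4 \left(-5\right) = -20$)
$r{\left(W \right)} = W^{2} - 19 W$ ($r{\left(W \right)} = \left(W^{2} - 20 W\right) + W = W^{2} - 19 W$)
$6 \left(-5\right) \left(r{\left(6 \right)} + Y{\left(-1,3 \right)}\right) = 6 \left(-5\right) \left(6 \left(-19 + 6\right) + 3\right) = - 30 \left(6 \left(-13\right) + 3\right) = - 30 \left(-78 + 3\right) = \left(-30\right) \left(-75\right) = 2250$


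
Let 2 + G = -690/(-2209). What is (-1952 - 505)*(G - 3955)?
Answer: 21474973611/2209 ≈ 9.7216e+6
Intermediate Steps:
G = -3728/2209 (G = -2 - 690/(-2209) = -2 - 690*(-1/2209) = -2 + 690/2209 = -3728/2209 ≈ -1.6876)
(-1952 - 505)*(G - 3955) = (-1952 - 505)*(-3728/2209 - 3955) = -2457*(-8740323/2209) = 21474973611/2209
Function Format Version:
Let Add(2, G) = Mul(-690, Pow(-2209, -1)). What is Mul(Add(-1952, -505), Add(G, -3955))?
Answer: Rational(21474973611, 2209) ≈ 9.7216e+6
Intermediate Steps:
G = Rational(-3728, 2209) (G = Add(-2, Mul(-690, Pow(-2209, -1))) = Add(-2, Mul(-690, Rational(-1, 2209))) = Add(-2, Rational(690, 2209)) = Rational(-3728, 2209) ≈ -1.6876)
Mul(Add(-1952, -505), Add(G, -3955)) = Mul(Add(-1952, -505), Add(Rational(-3728, 2209), -3955)) = Mul(-2457, Rational(-8740323, 2209)) = Rational(21474973611, 2209)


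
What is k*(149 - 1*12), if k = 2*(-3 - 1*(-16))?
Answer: 3562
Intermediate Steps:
k = 26 (k = 2*(-3 + 16) = 2*13 = 26)
k*(149 - 1*12) = 26*(149 - 1*12) = 26*(149 - 12) = 26*137 = 3562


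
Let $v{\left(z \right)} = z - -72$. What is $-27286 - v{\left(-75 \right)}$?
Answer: $-27283$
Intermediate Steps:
$v{\left(z \right)} = 72 + z$ ($v{\left(z \right)} = z + 72 = 72 + z$)
$-27286 - v{\left(-75 \right)} = -27286 - \left(72 - 75\right) = -27286 - -3 = -27286 + 3 = -27283$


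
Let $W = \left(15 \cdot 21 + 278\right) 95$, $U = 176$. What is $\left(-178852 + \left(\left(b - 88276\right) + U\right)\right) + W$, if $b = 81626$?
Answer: $-128991$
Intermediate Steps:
$W = 56335$ ($W = \left(315 + 278\right) 95 = 593 \cdot 95 = 56335$)
$\left(-178852 + \left(\left(b - 88276\right) + U\right)\right) + W = \left(-178852 + \left(\left(81626 - 88276\right) + 176\right)\right) + 56335 = \left(-178852 + \left(-6650 + 176\right)\right) + 56335 = \left(-178852 - 6474\right) + 56335 = -185326 + 56335 = -128991$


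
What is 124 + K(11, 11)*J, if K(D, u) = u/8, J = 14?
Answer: 573/4 ≈ 143.25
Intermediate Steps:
K(D, u) = u/8 (K(D, u) = u*(⅛) = u/8)
124 + K(11, 11)*J = 124 + ((⅛)*11)*14 = 124 + (11/8)*14 = 124 + 77/4 = 573/4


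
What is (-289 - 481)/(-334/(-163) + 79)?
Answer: -11410/1201 ≈ -9.5004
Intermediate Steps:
(-289 - 481)/(-334/(-163) + 79) = -770/(-334*(-1/163) + 79) = -770/(334/163 + 79) = -770/13211/163 = -770*163/13211 = -11410/1201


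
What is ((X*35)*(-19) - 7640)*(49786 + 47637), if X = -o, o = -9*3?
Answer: -2493541685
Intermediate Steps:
o = -27
X = 27 (X = -1*(-27) = 27)
((X*35)*(-19) - 7640)*(49786 + 47637) = ((27*35)*(-19) - 7640)*(49786 + 47637) = (945*(-19) - 7640)*97423 = (-17955 - 7640)*97423 = -25595*97423 = -2493541685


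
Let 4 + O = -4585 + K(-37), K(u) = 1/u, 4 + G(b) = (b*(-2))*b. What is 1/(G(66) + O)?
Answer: -37/492286 ≈ -7.5160e-5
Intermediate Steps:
G(b) = -4 - 2*b² (G(b) = -4 + (b*(-2))*b = -4 + (-2*b)*b = -4 - 2*b²)
O = -169794/37 (O = -4 + (-4585 + 1/(-37)) = -4 + (-4585 - 1/37) = -4 - 169646/37 = -169794/37 ≈ -4589.0)
1/(G(66) + O) = 1/((-4 - 2*66²) - 169794/37) = 1/((-4 - 2*4356) - 169794/37) = 1/((-4 - 8712) - 169794/37) = 1/(-8716 - 169794/37) = 1/(-492286/37) = -37/492286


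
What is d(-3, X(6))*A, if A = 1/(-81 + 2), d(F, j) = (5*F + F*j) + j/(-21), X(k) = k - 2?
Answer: 571/1659 ≈ 0.34418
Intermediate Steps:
X(k) = -2 + k
d(F, j) = 5*F - j/21 + F*j (d(F, j) = (5*F + F*j) + j*(-1/21) = (5*F + F*j) - j/21 = 5*F - j/21 + F*j)
A = -1/79 (A = 1/(-79) = -1/79 ≈ -0.012658)
d(-3, X(6))*A = (5*(-3) - (-2 + 6)/21 - 3*(-2 + 6))*(-1/79) = (-15 - 1/21*4 - 3*4)*(-1/79) = (-15 - 4/21 - 12)*(-1/79) = -571/21*(-1/79) = 571/1659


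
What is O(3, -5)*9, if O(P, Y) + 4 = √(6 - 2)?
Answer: -18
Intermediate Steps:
O(P, Y) = -2 (O(P, Y) = -4 + √(6 - 2) = -4 + √4 = -4 + 2 = -2)
O(3, -5)*9 = -2*9 = -18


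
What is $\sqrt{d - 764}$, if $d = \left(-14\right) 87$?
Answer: $i \sqrt{1982} \approx 44.52 i$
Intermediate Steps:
$d = -1218$
$\sqrt{d - 764} = \sqrt{-1218 - 764} = \sqrt{-1982} = i \sqrt{1982}$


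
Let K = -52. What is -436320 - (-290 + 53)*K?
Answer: -448644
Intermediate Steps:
-436320 - (-290 + 53)*K = -436320 - (-290 + 53)*(-52) = -436320 - (-237)*(-52) = -436320 - 1*12324 = -436320 - 12324 = -448644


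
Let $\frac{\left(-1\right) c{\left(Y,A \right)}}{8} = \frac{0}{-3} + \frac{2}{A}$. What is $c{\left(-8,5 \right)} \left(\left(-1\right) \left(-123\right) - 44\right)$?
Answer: $- \frac{1264}{5} \approx -252.8$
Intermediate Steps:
$c{\left(Y,A \right)} = - \frac{16}{A}$ ($c{\left(Y,A \right)} = - 8 \left(\frac{0}{-3} + \frac{2}{A}\right) = - 8 \left(0 \left(- \frac{1}{3}\right) + \frac{2}{A}\right) = - 8 \left(0 + \frac{2}{A}\right) = - 8 \frac{2}{A} = - \frac{16}{A}$)
$c{\left(-8,5 \right)} \left(\left(-1\right) \left(-123\right) - 44\right) = - \frac{16}{5} \left(\left(-1\right) \left(-123\right) - 44\right) = \left(-16\right) \frac{1}{5} \left(123 - 44\right) = \left(- \frac{16}{5}\right) 79 = - \frac{1264}{5}$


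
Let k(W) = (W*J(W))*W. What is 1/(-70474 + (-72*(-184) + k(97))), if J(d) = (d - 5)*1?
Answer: 1/808402 ≈ 1.2370e-6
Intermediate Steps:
J(d) = -5 + d (J(d) = (-5 + d)*1 = -5 + d)
k(W) = W**2*(-5 + W) (k(W) = (W*(-5 + W))*W = W**2*(-5 + W))
1/(-70474 + (-72*(-184) + k(97))) = 1/(-70474 + (-72*(-184) + 97**2*(-5 + 97))) = 1/(-70474 + (13248 + 9409*92)) = 1/(-70474 + (13248 + 865628)) = 1/(-70474 + 878876) = 1/808402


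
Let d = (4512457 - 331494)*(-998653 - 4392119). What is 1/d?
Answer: -1/22538618273436 ≈ -4.4368e-14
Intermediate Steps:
d = -22538618273436 (d = 4180963*(-5390772) = -22538618273436)
1/d = 1/(-22538618273436) = -1/22538618273436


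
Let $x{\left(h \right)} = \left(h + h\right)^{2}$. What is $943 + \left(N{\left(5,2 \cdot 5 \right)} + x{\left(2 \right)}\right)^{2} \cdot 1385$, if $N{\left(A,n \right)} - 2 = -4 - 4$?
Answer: $139443$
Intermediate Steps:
$N{\left(A,n \right)} = -6$ ($N{\left(A,n \right)} = 2 - 8 = -6$)
$x{\left(h \right)} = 4 h^{2}$ ($x{\left(h \right)} = \left(2 h\right)^{2} = 4 h^{2}$)
$943 + \left(N{\left(5,2 \cdot 5 \right)} + x{\left(2 \right)}\right)^{2} \cdot 1385 = 943 + \left(-6 + 4 \cdot 2^{2}\right)^{2} \cdot 1385 = 943 + \left(-6 + 4 \cdot 4\right)^{2} \cdot 1385 = 943 + \left(-6 + 16\right)^{2} \cdot 1385 = 943 + 10^{2} \cdot 1385 = 943 + 100 \cdot 1385 = 943 + 138500 = 139443$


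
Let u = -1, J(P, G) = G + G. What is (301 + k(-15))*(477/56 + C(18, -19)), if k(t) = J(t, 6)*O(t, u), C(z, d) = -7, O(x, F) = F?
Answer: 24565/56 ≈ 438.66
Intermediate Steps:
J(P, G) = 2*G
k(t) = -12 (k(t) = (2*6)*(-1) = 12*(-1) = -12)
(301 + k(-15))*(477/56 + C(18, -19)) = (301 - 12)*(477/56 - 7) = 289*(477*(1/56) - 7) = 289*(477/56 - 7) = 289*(85/56) = 24565/56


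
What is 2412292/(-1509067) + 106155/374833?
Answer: -744011639851/565648110811 ≈ -1.3153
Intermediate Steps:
2412292/(-1509067) + 106155/374833 = 2412292*(-1/1509067) + 106155*(1/374833) = -2412292/1509067 + 106155/374833 = -744011639851/565648110811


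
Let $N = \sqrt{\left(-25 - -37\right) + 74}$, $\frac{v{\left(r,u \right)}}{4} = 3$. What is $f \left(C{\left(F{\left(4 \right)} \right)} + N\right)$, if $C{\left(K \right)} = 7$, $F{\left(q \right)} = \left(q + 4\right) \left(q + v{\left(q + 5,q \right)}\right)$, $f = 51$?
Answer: $357 + 51 \sqrt{86} \approx 829.95$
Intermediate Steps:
$v{\left(r,u \right)} = 12$ ($v{\left(r,u \right)} = 4 \cdot 3 = 12$)
$F{\left(q \right)} = \left(4 + q\right) \left(12 + q\right)$ ($F{\left(q \right)} = \left(q + 4\right) \left(q + 12\right) = \left(4 + q\right) \left(12 + q\right)$)
$N = \sqrt{86}$ ($N = \sqrt{\left(-25 + 37\right) + 74} = \sqrt{12 + 74} = \sqrt{86} \approx 9.2736$)
$f \left(C{\left(F{\left(4 \right)} \right)} + N\right) = 51 \left(7 + \sqrt{86}\right) = 357 + 51 \sqrt{86}$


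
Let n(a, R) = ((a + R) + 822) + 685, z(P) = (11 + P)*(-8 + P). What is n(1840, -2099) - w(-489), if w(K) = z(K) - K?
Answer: -236807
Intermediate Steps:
z(P) = (-8 + P)*(11 + P)
w(K) = -88 + K² + 2*K (w(K) = (-88 + K² + 3*K) - K = -88 + K² + 2*K)
n(a, R) = 1507 + R + a (n(a, R) = ((R + a) + 822) + 685 = (822 + R + a) + 685 = 1507 + R + a)
n(1840, -2099) - w(-489) = (1507 - 2099 + 1840) - (-88 + (-489)² + 2*(-489)) = 1248 - (-88 + 239121 - 978) = 1248 - 1*238055 = 1248 - 238055 = -236807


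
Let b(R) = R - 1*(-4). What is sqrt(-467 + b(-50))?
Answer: 3*I*sqrt(57) ≈ 22.65*I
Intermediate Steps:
b(R) = 4 + R (b(R) = R + 4 = 4 + R)
sqrt(-467 + b(-50)) = sqrt(-467 + (4 - 50)) = sqrt(-467 - 46) = sqrt(-513) = 3*I*sqrt(57)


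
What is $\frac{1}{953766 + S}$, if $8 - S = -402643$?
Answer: $\frac{1}{1356417} \approx 7.3724 \cdot 10^{-7}$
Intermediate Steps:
$S = 402651$ ($S = 8 - -402643 = 8 + 402643 = 402651$)
$\frac{1}{953766 + S} = \frac{1}{953766 + 402651} = \frac{1}{1356417}$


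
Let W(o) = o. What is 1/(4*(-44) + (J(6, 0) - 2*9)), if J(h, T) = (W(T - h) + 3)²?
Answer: -1/185 ≈ -0.0054054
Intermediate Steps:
J(h, T) = (3 + T - h)² (J(h, T) = ((T - h) + 3)² = (3 + T - h)²)
1/(4*(-44) + (J(6, 0) - 2*9)) = 1/(4*(-44) + ((3 + 0 - 1*6)² - 2*9)) = 1/(-176 + ((3 + 0 - 6)² - 18)) = 1/(-176 + ((-3)² - 18)) = 1/(-176 + (9 - 18)) = 1/(-176 - 9) = 1/(-185) = -1/185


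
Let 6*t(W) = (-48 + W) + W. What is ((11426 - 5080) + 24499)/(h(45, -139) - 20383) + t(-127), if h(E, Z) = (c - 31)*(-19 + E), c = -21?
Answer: -224968/4347 ≈ -51.752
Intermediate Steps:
t(W) = -8 + W/3 (t(W) = ((-48 + W) + W)/6 = (-48 + 2*W)/6 = -8 + W/3)
h(E, Z) = 988 - 52*E (h(E, Z) = (-21 - 31)*(-19 + E) = -52*(-19 + E) = 988 - 52*E)
((11426 - 5080) + 24499)/(h(45, -139) - 20383) + t(-127) = ((11426 - 5080) + 24499)/((988 - 52*45) - 20383) + (-8 + (1/3)*(-127)) = (6346 + 24499)/((988 - 2340) - 20383) + (-8 - 127/3) = 30845/(-1352 - 20383) - 151/3 = 30845/(-21735) - 151/3 = 30845*(-1/21735) - 151/3 = -6169/4347 - 151/3 = -224968/4347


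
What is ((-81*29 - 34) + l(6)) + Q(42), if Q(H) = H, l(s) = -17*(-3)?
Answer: -2290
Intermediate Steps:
l(s) = 51
((-81*29 - 34) + l(6)) + Q(42) = ((-81*29 - 34) + 51) + 42 = ((-2349 - 34) + 51) + 42 = (-2383 + 51) + 42 = -2332 + 42 = -2290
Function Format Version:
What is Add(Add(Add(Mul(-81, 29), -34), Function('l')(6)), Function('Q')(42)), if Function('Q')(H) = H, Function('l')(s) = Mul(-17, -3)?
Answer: -2290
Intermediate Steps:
Function('l')(s) = 51
Add(Add(Add(Mul(-81, 29), -34), Function('l')(6)), Function('Q')(42)) = Add(Add(Add(Mul(-81, 29), -34), 51), 42) = Add(Add(Add(-2349, -34), 51), 42) = Add(Add(-2383, 51), 42) = Add(-2332, 42) = -2290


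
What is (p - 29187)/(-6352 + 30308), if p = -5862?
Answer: -35049/23956 ≈ -1.4631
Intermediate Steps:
(p - 29187)/(-6352 + 30308) = (-5862 - 29187)/(-6352 + 30308) = -35049/23956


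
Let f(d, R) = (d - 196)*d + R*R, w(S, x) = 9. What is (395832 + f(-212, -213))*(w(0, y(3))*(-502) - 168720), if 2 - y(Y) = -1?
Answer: -91417172886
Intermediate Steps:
y(Y) = 3 (y(Y) = 2 - 1*(-1) = 2 + 1 = 3)
f(d, R) = R² + d*(-196 + d) (f(d, R) = (-196 + d)*d + R² = d*(-196 + d) + R² = R² + d*(-196 + d))
(395832 + f(-212, -213))*(w(0, y(3))*(-502) - 168720) = (395832 + ((-213)² + (-212)² - 196*(-212)))*(9*(-502) - 168720) = (395832 + (45369 + 44944 + 41552))*(-4518 - 168720) = (395832 + 131865)*(-173238) = 527697*(-173238) = -91417172886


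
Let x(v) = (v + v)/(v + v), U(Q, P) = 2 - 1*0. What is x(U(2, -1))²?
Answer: 1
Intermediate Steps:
U(Q, P) = 2 (U(Q, P) = 2 + 0 = 2)
x(v) = 1 (x(v) = (2*v)/((2*v)) = (2*v)*(1/(2*v)) = 1)
x(U(2, -1))² = 1² = 1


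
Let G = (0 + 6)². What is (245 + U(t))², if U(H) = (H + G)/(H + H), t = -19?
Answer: 86359849/1444 ≈ 59806.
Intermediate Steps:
G = 36 (G = 6² = 36)
U(H) = (36 + H)/(2*H) (U(H) = (H + 36)/(H + H) = (36 + H)/((2*H)) = (36 + H)*(1/(2*H)) = (36 + H)/(2*H))
(245 + U(t))² = (245 + (½)*(36 - 19)/(-19))² = (245 + (½)*(-1/19)*17)² = (245 - 17/38)² = (9293/38)² = 86359849/1444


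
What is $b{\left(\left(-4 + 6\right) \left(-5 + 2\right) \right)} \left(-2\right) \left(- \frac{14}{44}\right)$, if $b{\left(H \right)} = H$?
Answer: $- \frac{42}{11} \approx -3.8182$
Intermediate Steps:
$b{\left(\left(-4 + 6\right) \left(-5 + 2\right) \right)} \left(-2\right) \left(- \frac{14}{44}\right) = \left(-4 + 6\right) \left(-5 + 2\right) \left(-2\right) \left(- \frac{14}{44}\right) = 2 \left(-3\right) \left(-2\right) \left(\left(-14\right) \frac{1}{44}\right) = \left(-6\right) \left(-2\right) \left(- \frac{7}{22}\right) = 12 \left(- \frac{7}{22}\right) = - \frac{42}{11}$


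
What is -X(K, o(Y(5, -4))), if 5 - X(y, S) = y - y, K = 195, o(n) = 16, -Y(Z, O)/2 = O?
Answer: -5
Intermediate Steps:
Y(Z, O) = -2*O
X(y, S) = 5 (X(y, S) = 5 - (y - y) = 5 - 1*0 = 5 + 0 = 5)
-X(K, o(Y(5, -4))) = -1*5 = -5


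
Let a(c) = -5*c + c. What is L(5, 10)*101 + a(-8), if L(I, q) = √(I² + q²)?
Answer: 32 + 505*√5 ≈ 1161.2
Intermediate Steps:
a(c) = -4*c
L(5, 10)*101 + a(-8) = √(5² + 10²)*101 - 4*(-8) = √(25 + 100)*101 + 32 = √125*101 + 32 = (5*√5)*101 + 32 = 505*√5 + 32 = 32 + 505*√5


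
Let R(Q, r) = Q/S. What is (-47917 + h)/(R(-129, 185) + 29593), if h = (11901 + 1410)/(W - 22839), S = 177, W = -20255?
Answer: -4201102139/2594472784 ≈ -1.6193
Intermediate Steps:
R(Q, r) = Q/177
h = -459/1486 (h = (11901 + 1410)/(-20255 - 22839) = 13311/(-43094) = 13311*(-1/43094) = -459/1486 ≈ -0.30888)
(-47917 + h)/(R(-129, 185) + 29593) = (-47917 - 459/1486)/((1/177)*(-129) + 29593) = -71205121/(1486*(-43/59 + 29593)) = -71205121/(1486*1745944/59) = -71205121/1486*59/1745944 = -4201102139/2594472784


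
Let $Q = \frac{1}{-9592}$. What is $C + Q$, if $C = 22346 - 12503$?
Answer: $\frac{94414055}{9592} \approx 9843.0$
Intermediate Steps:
$C = 9843$
$Q = - \frac{1}{9592} \approx -0.00010425$
$C + Q = 9843 - \frac{1}{9592} = \frac{94414055}{9592}$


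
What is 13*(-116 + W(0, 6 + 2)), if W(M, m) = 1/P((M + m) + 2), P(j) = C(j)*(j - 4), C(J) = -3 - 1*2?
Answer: -45253/30 ≈ -1508.4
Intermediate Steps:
C(J) = -5 (C(J) = -3 - 2 = -5)
P(j) = 20 - 5*j (P(j) = -5*(j - 4) = -5*(-4 + j) = 20 - 5*j)
W(M, m) = 1/(10 - 5*M - 5*m) (W(M, m) = 1/(20 - 5*((M + m) + 2)) = 1/(20 - 5*(2 + M + m)) = 1/(20 + (-10 - 5*M - 5*m)) = 1/(10 - 5*M - 5*m))
13*(-116 + W(0, 6 + 2)) = 13*(-116 - 1/(-10 + 5*0 + 5*(6 + 2))) = 13*(-116 - 1/(-10 + 0 + 5*8)) = 13*(-116 - 1/(-10 + 0 + 40)) = 13*(-116 - 1/30) = 13*(-3481/30) = -45253/30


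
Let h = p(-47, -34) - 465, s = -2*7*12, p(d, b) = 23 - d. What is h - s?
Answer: -227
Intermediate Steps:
s = -168 (s = -14*12 = -168)
h = -395 (h = (23 - 1*(-47)) - 465 = (23 + 47) - 465 = 70 - 465 = -395)
h - s = -395 - 1*(-168) = -395 + 168 = -227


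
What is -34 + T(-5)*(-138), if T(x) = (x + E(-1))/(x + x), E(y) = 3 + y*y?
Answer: -239/5 ≈ -47.800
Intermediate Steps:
E(y) = 3 + y**2
T(x) = (4 + x)/(2*x) (T(x) = (x + (3 + (-1)**2))/(x + x) = (x + (3 + 1))/((2*x)) = (x + 4)*(1/(2*x)) = (4 + x)*(1/(2*x)) = (4 + x)/(2*x))
-34 + T(-5)*(-138) = -34 + ((1/2)*(4 - 5)/(-5))*(-138) = -34 + ((1/2)*(-1/5)*(-1))*(-138) = -34 + (1/10)*(-138) = -34 - 69/5 = -239/5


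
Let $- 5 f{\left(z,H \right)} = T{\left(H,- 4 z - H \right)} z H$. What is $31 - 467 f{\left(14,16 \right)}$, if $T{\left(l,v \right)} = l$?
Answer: $\frac{1673883}{5} \approx 3.3478 \cdot 10^{5}$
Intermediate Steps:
$f{\left(z,H \right)} = - \frac{z H^{2}}{5}$ ($f{\left(z,H \right)} = - \frac{H z H}{5} = - \frac{z H^{2}}{5}$)
$31 - 467 f{\left(14,16 \right)} = 31 - 467 \left(\left(- \frac{1}{5}\right) 14 \cdot 16^{2}\right) = 31 - 467 \left(\left(- \frac{1}{5}\right) 14 \cdot 256\right) = 31 - - \frac{1673728}{5} = 31 + \frac{1673728}{5} = \frac{1673883}{5}$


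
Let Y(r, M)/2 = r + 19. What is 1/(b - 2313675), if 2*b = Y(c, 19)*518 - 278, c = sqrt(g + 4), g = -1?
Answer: -575993/1327071542953 - 259*sqrt(3)/2654143085906 ≈ -4.3420e-7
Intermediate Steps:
c = sqrt(3) (c = sqrt(-1 + 4) = sqrt(3) ≈ 1.7320)
Y(r, M) = 38 + 2*r (Y(r, M) = 2*(r + 19) = 2*(19 + r) = 38 + 2*r)
b = 9703 + 518*sqrt(3) (b = ((38 + 2*sqrt(3))*518 - 278)/2 = ((19684 + 1036*sqrt(3)) - 278)/2 = (19406 + 1036*sqrt(3))/2 = 9703 + 518*sqrt(3) ≈ 10600.)
1/(b - 2313675) = 1/((9703 + 518*sqrt(3)) - 2313675) = 1/(-2303972 + 518*sqrt(3))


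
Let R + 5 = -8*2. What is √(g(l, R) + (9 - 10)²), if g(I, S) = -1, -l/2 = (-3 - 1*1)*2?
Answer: 0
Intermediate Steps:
l = 16 (l = -2*(-3 - 1*1)*2 = -2*(-3 - 1)*2 = -(-8)*2 = -2*(-8) = 16)
R = -21 (R = -5 - 8*2 = -5 - 16 = -21)
√(g(l, R) + (9 - 10)²) = √(-1 + (9 - 10)²) = √(-1 + (-1)²) = √(-1 + 1) = √0 = 0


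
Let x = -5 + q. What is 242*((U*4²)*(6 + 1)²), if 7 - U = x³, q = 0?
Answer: 25044096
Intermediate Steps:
x = -5 (x = -5 + 0 = -5)
U = 132 (U = 7 - 1*(-5)³ = 7 - 1*(-125) = 7 + 125 = 132)
242*((U*4²)*(6 + 1)²) = 242*((132*4²)*(6 + 1)²) = 242*((132*16)*7²) = 242*(2112*49) = 242*103488 = 25044096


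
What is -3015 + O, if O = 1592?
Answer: -1423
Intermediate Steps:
-3015 + O = -3015 + 1592 = -1423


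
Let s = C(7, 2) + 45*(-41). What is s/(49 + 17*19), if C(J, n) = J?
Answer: -919/186 ≈ -4.9409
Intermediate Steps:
s = -1838 (s = 7 + 45*(-41) = 7 - 1845 = -1838)
s/(49 + 17*19) = -1838/(49 + 17*19) = -1838/(49 + 323) = -1838/372 = -1838*1/372 = -919/186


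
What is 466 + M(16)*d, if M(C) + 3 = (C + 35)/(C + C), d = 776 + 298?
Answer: -16709/16 ≈ -1044.3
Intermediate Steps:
d = 1074
M(C) = -3 + (35 + C)/(2*C) (M(C) = -3 + (C + 35)/(C + C) = -3 + (35 + C)/((2*C)) = -3 + (35 + C)*(1/(2*C)) = -3 + (35 + C)/(2*C))
466 + M(16)*d = 466 + ((5/2)*(7 - 1*16)/16)*1074 = 466 + ((5/2)*(1/16)*(7 - 16))*1074 = 466 + ((5/2)*(1/16)*(-9))*1074 = 466 - 45/32*1074 = 466 - 24165/16 = -16709/16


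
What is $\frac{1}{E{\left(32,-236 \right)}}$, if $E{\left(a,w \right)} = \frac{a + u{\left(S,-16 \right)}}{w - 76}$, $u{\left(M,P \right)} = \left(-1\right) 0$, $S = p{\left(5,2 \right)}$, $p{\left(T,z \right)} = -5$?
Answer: $- \frac{39}{4} \approx -9.75$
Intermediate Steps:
$S = -5$
$u{\left(M,P \right)} = 0$
$E{\left(a,w \right)} = \frac{a}{-76 + w}$ ($E{\left(a,w \right)} = \frac{a + 0}{w - 76} = \frac{a}{-76 + w}$)
$\frac{1}{E{\left(32,-236 \right)}} = \frac{1}{32 \frac{1}{-76 - 236}} = \frac{1}{32 \frac{1}{-312}} = \frac{1}{32 \left(- \frac{1}{312}\right)} = \frac{1}{- \frac{4}{39}} = - \frac{39}{4}$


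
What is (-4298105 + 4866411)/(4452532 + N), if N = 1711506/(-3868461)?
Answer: 366411599511/2870740780291 ≈ 0.12764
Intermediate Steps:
N = -570502/1289487 (N = 1711506*(-1/3868461) = -570502/1289487 ≈ -0.44243)
(-4298105 + 4866411)/(4452532 + N) = (-4298105 + 4866411)/(4452532 - 570502/1289487) = 568306/(5741481560582/1289487) = 568306*(1289487/5741481560582) = 366411599511/2870740780291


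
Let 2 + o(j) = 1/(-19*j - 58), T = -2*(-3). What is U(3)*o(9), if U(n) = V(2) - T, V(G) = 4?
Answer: 918/229 ≈ 4.0087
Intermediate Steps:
T = 6
U(n) = -2 (U(n) = 4 - 1*6 = 4 - 6 = -2)
o(j) = -2 + 1/(-58 - 19*j) (o(j) = -2 + 1/(-19*j - 58) = -2 + 1/(-58 - 19*j))
U(3)*o(9) = -2*(-117 - 38*9)/(58 + 19*9) = -2*(-117 - 342)/(58 + 171) = -2*(-459)/229 = -2*(-459/229) = 918/229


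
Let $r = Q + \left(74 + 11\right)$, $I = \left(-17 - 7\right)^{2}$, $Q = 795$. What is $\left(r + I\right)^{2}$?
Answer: $2119936$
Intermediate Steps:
$I = 576$ ($I = \left(-24\right)^{2} = 576$)
$r = 880$ ($r = 795 + \left(74 + 11\right) = 795 + 85 = 880$)
$\left(r + I\right)^{2} = \left(880 + 576\right)^{2} = 1456^{2} = 2119936$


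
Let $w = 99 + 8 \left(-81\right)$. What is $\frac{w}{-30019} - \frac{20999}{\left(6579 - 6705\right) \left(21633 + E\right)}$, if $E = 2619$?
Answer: $\frac{2307976829}{91730619288} \approx 0.02516$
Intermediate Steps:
$w = -549$ ($w = 99 - 648 = -549$)
$\frac{w}{-30019} - \frac{20999}{\left(6579 - 6705\right) \left(21633 + E\right)} = - \frac{549}{-30019} - \frac{20999}{\left(6579 - 6705\right) \left(21633 + 2619\right)} = \left(-549\right) \left(- \frac{1}{30019}\right) - \frac{20999}{\left(-126\right) 24252} = \frac{549}{30019} - \frac{20999}{-3055752} = \frac{549}{30019} - - \frac{20999}{3055752} = \frac{549}{30019} + \frac{20999}{3055752} = \frac{2307976829}{91730619288}$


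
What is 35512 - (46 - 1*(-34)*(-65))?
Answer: 37676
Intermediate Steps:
35512 - (46 - 1*(-34)*(-65)) = 35512 - (46 + 34*(-65)) = 35512 - (46 - 2210) = 35512 - 1*(-2164) = 35512 + 2164 = 37676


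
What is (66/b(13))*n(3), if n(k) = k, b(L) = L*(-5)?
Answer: -198/65 ≈ -3.0462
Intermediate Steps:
b(L) = -5*L
(66/b(13))*n(3) = (66/((-5*13)))*3 = (66/(-65))*3 = (66*(-1/65))*3 = -66/65*3 = -198/65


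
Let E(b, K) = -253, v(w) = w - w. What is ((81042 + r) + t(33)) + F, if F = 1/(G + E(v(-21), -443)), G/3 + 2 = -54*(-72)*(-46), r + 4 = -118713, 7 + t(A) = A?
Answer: -20210096148/536803 ≈ -37649.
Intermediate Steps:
t(A) = -7 + A
r = -118717 (r = -4 - 118713 = -118717)
v(w) = 0
G = -536550 (G = -6 + 3*(-54*(-72)*(-46)) = -6 + 3*(3888*(-46)) = -6 + 3*(-178848) = -6 - 536544 = -536550)
F = -1/536803 (F = 1/(-536550 - 253) = 1/(-536803) = -1/536803 ≈ -1.8629e-6)
((81042 + r) + t(33)) + F = ((81042 - 118717) + (-7 + 33)) - 1/536803 = (-37675 + 26) - 1/536803 = -37649 - 1/536803 = -20210096148/536803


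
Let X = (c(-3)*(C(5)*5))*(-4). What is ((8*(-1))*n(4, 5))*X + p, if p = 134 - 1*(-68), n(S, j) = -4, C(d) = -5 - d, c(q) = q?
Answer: -18998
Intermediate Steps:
p = 202 (p = 134 + 68 = 202)
X = -600 (X = -3*(-5 - 1*5)*5*(-4) = -3*(-5 - 5)*5*(-4) = -(-30)*5*(-4) = -3*(-50)*(-4) = 150*(-4) = -600)
((8*(-1))*n(4, 5))*X + p = ((8*(-1))*(-4))*(-600) + 202 = -8*(-4)*(-600) + 202 = 32*(-600) + 202 = -19200 + 202 = -18998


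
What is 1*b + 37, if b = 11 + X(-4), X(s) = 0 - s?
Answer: 52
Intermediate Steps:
X(s) = -s
b = 15 (b = 11 - 1*(-4) = 11 + 4 = 15)
1*b + 37 = 1*15 + 37 = 15 + 37 = 52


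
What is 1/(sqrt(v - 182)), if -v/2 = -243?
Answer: sqrt(19)/76 ≈ 0.057354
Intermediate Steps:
v = 486 (v = -2*(-243) = 486)
1/(sqrt(v - 182)) = 1/(sqrt(486 - 182)) = 1/(sqrt(304)) = 1/(4*sqrt(19)) = sqrt(19)/76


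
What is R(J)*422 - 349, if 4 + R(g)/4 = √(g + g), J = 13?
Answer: -7101 + 1688*√26 ≈ 1506.1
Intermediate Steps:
R(g) = -16 + 4*√2*√g (R(g) = -16 + 4*√(g + g) = -16 + 4*√(2*g) = -16 + 4*(√2*√g) = -16 + 4*√2*√g)
R(J)*422 - 349 = (-16 + 4*√2*√13)*422 - 349 = (-16 + 4*√26)*422 - 349 = (-6752 + 1688*√26) - 349 = -7101 + 1688*√26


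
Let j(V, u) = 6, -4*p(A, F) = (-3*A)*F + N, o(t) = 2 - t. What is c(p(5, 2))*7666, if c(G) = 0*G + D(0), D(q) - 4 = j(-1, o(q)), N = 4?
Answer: 76660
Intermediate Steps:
p(A, F) = -1 + 3*A*F/4 (p(A, F) = -((-3*A)*F + 4)/4 = -(-3*A*F + 4)/4 = -(4 - 3*A*F)/4 = -1 + 3*A*F/4)
D(q) = 10 (D(q) = 4 + 6 = 10)
c(G) = 10 (c(G) = 0*G + 10 = 0 + 10 = 10)
c(p(5, 2))*7666 = 10*7666 = 76660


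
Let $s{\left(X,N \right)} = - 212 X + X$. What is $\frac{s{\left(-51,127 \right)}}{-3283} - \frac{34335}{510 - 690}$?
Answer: $\frac{2461885}{13132} \approx 187.47$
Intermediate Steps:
$s{\left(X,N \right)} = - 211 X$
$\frac{s{\left(-51,127 \right)}}{-3283} - \frac{34335}{510 - 690} = \frac{\left(-211\right) \left(-51\right)}{-3283} - \frac{34335}{510 - 690} = 10761 \left(- \frac{1}{3283}\right) - \frac{34335}{510 - 690} = - \frac{10761}{3283} - \frac{34335}{-180} = - \frac{10761}{3283} - - \frac{763}{4} = - \frac{10761}{3283} + \frac{763}{4} = \frac{2461885}{13132}$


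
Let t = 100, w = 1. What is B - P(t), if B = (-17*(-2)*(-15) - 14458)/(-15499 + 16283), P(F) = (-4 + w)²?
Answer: -2753/98 ≈ -28.092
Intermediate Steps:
P(F) = 9 (P(F) = (-4 + 1)² = (-3)² = 9)
B = -1871/98 (B = (34*(-15) - 14458)/784 = (-510 - 14458)*(1/784) = -14968*1/784 = -1871/98 ≈ -19.092)
B - P(t) = -1871/98 - 1*9 = -1871/98 - 9 = -2753/98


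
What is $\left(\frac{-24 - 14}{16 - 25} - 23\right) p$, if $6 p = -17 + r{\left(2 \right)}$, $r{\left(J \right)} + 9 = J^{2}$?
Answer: $\frac{1859}{27} \approx 68.852$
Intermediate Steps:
$r{\left(J \right)} = -9 + J^{2}$
$p = - \frac{11}{3}$ ($p = \frac{-17 - \left(9 - 2^{2}\right)}{6} = \frac{-17 + \left(-9 + 4\right)}{6} = \frac{-17 - 5}{6} = \frac{1}{6} \left(-22\right) = - \frac{11}{3} \approx -3.6667$)
$\left(\frac{-24 - 14}{16 - 25} - 23\right) p = \left(\frac{-24 - 14}{16 - 25} - 23\right) \left(- \frac{11}{3}\right) = \left(- \frac{38}{-9} - 23\right) \left(- \frac{11}{3}\right) = \left(\left(-38\right) \left(- \frac{1}{9}\right) - 23\right) \left(- \frac{11}{3}\right) = \left(\frac{38}{9} - 23\right) \left(- \frac{11}{3}\right) = \left(- \frac{169}{9}\right) \left(- \frac{11}{3}\right) = \frac{1859}{27}$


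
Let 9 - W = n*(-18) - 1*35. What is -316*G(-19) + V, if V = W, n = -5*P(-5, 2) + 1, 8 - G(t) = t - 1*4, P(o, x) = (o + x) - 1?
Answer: -9374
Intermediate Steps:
P(o, x) = -1 + o + x
G(t) = 12 - t (G(t) = 8 - (t - 1*4) = 8 - (t - 4) = 8 - (-4 + t) = 8 + (4 - t) = 12 - t)
n = 21 (n = -5*(-1 - 5 + 2) + 1 = -5*(-4) + 1 = 20 + 1 = 21)
W = 422 (W = 9 - (21*(-18) - 1*35) = 9 - (-378 - 35) = 9 - 1*(-413) = 9 + 413 = 422)
V = 422
-316*G(-19) + V = -316*(12 - 1*(-19)) + 422 = -316*(12 + 19) + 422 = -316*31 + 422 = -9796 + 422 = -9374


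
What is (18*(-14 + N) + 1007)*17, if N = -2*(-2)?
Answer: 14059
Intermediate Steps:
N = 4
(18*(-14 + N) + 1007)*17 = (18*(-14 + 4) + 1007)*17 = (18*(-10) + 1007)*17 = (-180 + 1007)*17 = 827*17 = 14059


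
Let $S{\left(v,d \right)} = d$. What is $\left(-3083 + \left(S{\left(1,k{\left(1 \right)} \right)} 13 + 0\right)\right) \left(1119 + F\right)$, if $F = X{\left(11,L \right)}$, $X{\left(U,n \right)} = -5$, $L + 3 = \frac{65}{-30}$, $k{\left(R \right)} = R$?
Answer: $-3419980$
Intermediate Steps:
$L = - \frac{31}{6}$ ($L = -3 + \frac{65}{-30} = -3 + 65 \left(- \frac{1}{30}\right) = -3 - \frac{13}{6} = - \frac{31}{6} \approx -5.1667$)
$F = -5$
$\left(-3083 + \left(S{\left(1,k{\left(1 \right)} \right)} 13 + 0\right)\right) \left(1119 + F\right) = \left(-3083 + \left(1 \cdot 13 + 0\right)\right) \left(1119 - 5\right) = \left(-3083 + \left(13 + 0\right)\right) 1114 = \left(-3083 + 13\right) 1114 = \left(-3070\right) 1114 = -3419980$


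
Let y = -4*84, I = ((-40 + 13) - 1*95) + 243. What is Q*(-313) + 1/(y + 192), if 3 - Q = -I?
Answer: -5588929/144 ≈ -38812.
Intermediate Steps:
I = 121 (I = (-27 - 95) + 243 = -122 + 243 = 121)
y = -336
Q = 124 (Q = 3 - (-1)*121 = 3 - 1*(-121) = 3 + 121 = 124)
Q*(-313) + 1/(y + 192) = 124*(-313) + 1/(-336 + 192) = -38812 + 1/(-144) = -38812 - 1/144 = -5588929/144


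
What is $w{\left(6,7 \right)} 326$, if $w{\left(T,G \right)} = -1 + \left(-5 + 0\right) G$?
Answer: $-11736$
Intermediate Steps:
$w{\left(T,G \right)} = -1 - 5 G$
$w{\left(6,7 \right)} 326 = \left(-1 - 35\right) 326 = \left(-36\right) 326 = -11736$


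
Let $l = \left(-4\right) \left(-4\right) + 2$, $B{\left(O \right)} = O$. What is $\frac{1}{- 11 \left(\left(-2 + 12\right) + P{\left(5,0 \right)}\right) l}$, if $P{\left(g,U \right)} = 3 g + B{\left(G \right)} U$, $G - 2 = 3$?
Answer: $- \frac{1}{4950} \approx -0.00020202$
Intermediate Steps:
$G = 5$ ($G = 2 + 3 = 5$)
$P{\left(g,U \right)} = 3 g + 5 U$
$l = 18$ ($l = 16 + 2 = 18$)
$\frac{1}{- 11 \left(\left(-2 + 12\right) + P{\left(5,0 \right)}\right) l} = \frac{1}{- 11 \left(\left(-2 + 12\right) + \left(3 \cdot 5 + 5 \cdot 0\right)\right) 18} = \frac{1}{- 11 \left(10 + \left(15 + 0\right)\right) 18} = \frac{1}{- 11 \left(10 + 15\right) 18} = \frac{1}{\left(-11\right) 25 \cdot 18} = \frac{1}{\left(-275\right) 18} = \frac{1}{-4950} = - \frac{1}{4950}$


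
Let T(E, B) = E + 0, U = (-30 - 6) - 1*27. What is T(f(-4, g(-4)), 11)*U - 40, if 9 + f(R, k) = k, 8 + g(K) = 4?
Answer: 779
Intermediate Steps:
g(K) = -4 (g(K) = -8 + 4 = -4)
U = -63 (U = -36 - 27 = -63)
f(R, k) = -9 + k
T(E, B) = E
T(f(-4, g(-4)), 11)*U - 40 = (-9 - 4)*(-63) - 40 = -13*(-63) - 40 = 819 - 40 = 779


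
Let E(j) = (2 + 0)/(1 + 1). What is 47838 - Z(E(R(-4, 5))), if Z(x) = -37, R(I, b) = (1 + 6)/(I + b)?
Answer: 47875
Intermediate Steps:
R(I, b) = 7/(I + b)
E(j) = 1 (E(j) = 2/2 = 2*(½) = 1)
47838 - Z(E(R(-4, 5))) = 47838 - 1*(-37) = 47838 + 37 = 47875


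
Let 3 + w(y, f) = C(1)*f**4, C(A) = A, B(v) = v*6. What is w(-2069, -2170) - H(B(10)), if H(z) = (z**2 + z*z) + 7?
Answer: 22173739202790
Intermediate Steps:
B(v) = 6*v
H(z) = 7 + 2*z**2 (H(z) = (z**2 + z**2) + 7 = 2*z**2 + 7 = 7 + 2*z**2)
w(y, f) = -3 + f**4 (w(y, f) = -3 + 1*f**4 = -3 + f**4)
w(-2069, -2170) - H(B(10)) = (-3 + (-2170)**4) - (7 + 2*(6*10)**2) = (-3 + 22173739210000) - (7 + 2*60**2) = 22173739209997 - (7 + 2*3600) = 22173739209997 - (7 + 7200) = 22173739209997 - 1*7207 = 22173739209997 - 7207 = 22173739202790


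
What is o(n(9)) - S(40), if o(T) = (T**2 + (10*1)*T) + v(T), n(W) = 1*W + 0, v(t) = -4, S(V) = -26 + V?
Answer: 153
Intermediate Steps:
n(W) = W (n(W) = W + 0 = W)
o(T) = -4 + T**2 + 10*T (o(T) = (T**2 + (10*1)*T) - 4 = (T**2 + 10*T) - 4 = -4 + T**2 + 10*T)
o(n(9)) - S(40) = (-4 + 9**2 + 10*9) - (-26 + 40) = (-4 + 81 + 90) - 1*14 = 167 - 14 = 153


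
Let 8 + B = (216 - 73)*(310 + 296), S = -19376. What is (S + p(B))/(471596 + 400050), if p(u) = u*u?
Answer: 3754101562/435823 ≈ 8613.8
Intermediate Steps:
B = 86650 (B = -8 + (216 - 73)*(310 + 296) = -8 + 143*606 = -8 + 86658 = 86650)
p(u) = u²
(S + p(B))/(471596 + 400050) = (-19376 + 86650²)/(471596 + 400050) = (-19376 + 7508222500)/871646 = 7508203124*(1/871646) = 3754101562/435823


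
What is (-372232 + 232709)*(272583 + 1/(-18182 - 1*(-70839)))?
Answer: -2002629851233736/52657 ≈ -3.8032e+10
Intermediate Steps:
(-372232 + 232709)*(272583 + 1/(-18182 - 1*(-70839))) = -139523*(272583 + 1/(-18182 + 70839)) = -139523*(272583 + 1/52657) = -139523*14353403032/52657 = -2002629851233736/52657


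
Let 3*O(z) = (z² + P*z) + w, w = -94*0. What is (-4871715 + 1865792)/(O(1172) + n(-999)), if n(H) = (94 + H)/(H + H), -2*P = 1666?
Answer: -6005834154/264608033 ≈ -22.697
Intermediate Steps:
P = -833 (P = -½*1666 = -833)
w = 0
O(z) = -833*z/3 + z²/3 (O(z) = ((z² - 833*z) + 0)/3 = (z² - 833*z)/3 = -833*z/3 + z²/3)
n(H) = (94 + H)/(2*H) (n(H) = (94 + H)/((2*H)) = (94 + H)*(1/(2*H)) = (94 + H)/(2*H))
(-4871715 + 1865792)/(O(1172) + n(-999)) = (-4871715 + 1865792)/((⅓)*1172*(-833 + 1172) + (½)*(94 - 999)/(-999)) = -3005923/((⅓)*1172*339 + (½)*(-1/999)*(-905)) = -3005923/(132436 + 905/1998) = -3005923/264608033/1998 = -3005923*1998/264608033 = -6005834154/264608033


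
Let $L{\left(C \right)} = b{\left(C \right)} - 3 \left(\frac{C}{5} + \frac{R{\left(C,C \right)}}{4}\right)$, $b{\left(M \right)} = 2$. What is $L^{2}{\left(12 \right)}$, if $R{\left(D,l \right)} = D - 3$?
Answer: $\frac{57121}{400} \approx 142.8$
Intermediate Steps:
$R{\left(D,l \right)} = -3 + D$ ($R{\left(D,l \right)} = D - 3 = -3 + D$)
$L{\left(C \right)} = \frac{17}{4} - \frac{27 C}{20}$ ($L{\left(C \right)} = 2 - 3 \left(\frac{C}{5} + \frac{-3 + C}{4}\right) = 2 - 3 \left(C \frac{1}{5} + \left(-3 + C\right) \frac{1}{4}\right) = 2 - 3 \left(\frac{C}{5} + \left(- \frac{3}{4} + \frac{C}{4}\right)\right) = 2 - 3 \left(- \frac{3}{4} + \frac{9 C}{20}\right) = 2 - \left(- \frac{9}{4} + \frac{27 C}{20}\right) = \frac{17}{4} - \frac{27 C}{20}$)
$L^{2}{\left(12 \right)} = \left(\frac{17}{4} - \frac{81}{5}\right)^{2} = \left(- \frac{239}{20}\right)^{2} = \frac{57121}{400}$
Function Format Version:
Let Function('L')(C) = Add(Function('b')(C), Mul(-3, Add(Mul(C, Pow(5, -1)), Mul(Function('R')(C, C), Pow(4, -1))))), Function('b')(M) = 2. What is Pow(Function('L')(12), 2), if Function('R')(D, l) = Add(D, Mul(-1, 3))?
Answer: Rational(57121, 400) ≈ 142.80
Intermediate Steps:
Function('R')(D, l) = Add(-3, D) (Function('R')(D, l) = Add(D, -3) = Add(-3, D))
Function('L')(C) = Add(Rational(17, 4), Mul(Rational(-27, 20), C)) (Function('L')(C) = Add(2, Mul(-3, Add(Mul(C, Pow(5, -1)), Mul(Add(-3, C), Pow(4, -1))))) = Add(2, Mul(-3, Add(Mul(C, Rational(1, 5)), Mul(Add(-3, C), Rational(1, 4))))) = Add(2, Mul(-3, Add(Mul(Rational(1, 5), C), Add(Rational(-3, 4), Mul(Rational(1, 4), C))))) = Add(2, Mul(-3, Add(Rational(-3, 4), Mul(Rational(9, 20), C)))) = Add(2, Add(Rational(9, 4), Mul(Rational(-27, 20), C))) = Add(Rational(17, 4), Mul(Rational(-27, 20), C)))
Pow(Function('L')(12), 2) = Pow(Add(Rational(17, 4), Mul(Rational(-27, 20), 12)), 2) = Pow(Add(Rational(17, 4), Rational(-81, 5)), 2) = Pow(Rational(-239, 20), 2) = Rational(57121, 400)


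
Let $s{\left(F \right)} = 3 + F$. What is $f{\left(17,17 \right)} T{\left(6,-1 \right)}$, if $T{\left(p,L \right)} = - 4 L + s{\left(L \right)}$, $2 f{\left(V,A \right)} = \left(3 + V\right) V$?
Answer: $1020$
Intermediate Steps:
$f{\left(V,A \right)} = \frac{V \left(3 + V\right)}{2}$ ($f{\left(V,A \right)} = \frac{\left(3 + V\right) V}{2} = \frac{V \left(3 + V\right)}{2}$)
$T{\left(p,L \right)} = 3 - 3 L$ ($T{\left(p,L \right)} = - 4 L + \left(3 + L\right) = 3 - 3 L$)
$f{\left(17,17 \right)} T{\left(6,-1 \right)} = \frac{1}{2} \cdot 17 \left(3 + 17\right) \left(3 - -3\right) = \frac{1}{2} \cdot 17 \cdot 20 \left(3 + 3\right) = 170 \cdot 6 = 1020$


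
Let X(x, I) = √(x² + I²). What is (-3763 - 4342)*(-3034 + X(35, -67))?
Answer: 24590570 - 8105*√5714 ≈ 2.3978e+7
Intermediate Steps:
X(x, I) = √(I² + x²)
(-3763 - 4342)*(-3034 + X(35, -67)) = (-3763 - 4342)*(-3034 + √((-67)² + 35²)) = -8105*(-3034 + √(4489 + 1225)) = -8105*(-3034 + √5714) = 24590570 - 8105*√5714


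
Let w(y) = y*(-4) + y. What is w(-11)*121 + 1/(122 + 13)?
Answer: 539056/135 ≈ 3993.0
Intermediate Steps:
w(y) = -3*y (w(y) = -4*y + y = -3*y)
w(-11)*121 + 1/(122 + 13) = -3*(-11)*121 + 1/(122 + 13) = 33*121 + 1/135 = 3993 + 1/135 = 539056/135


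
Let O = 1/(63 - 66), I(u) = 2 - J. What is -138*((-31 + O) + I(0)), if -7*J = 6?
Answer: 27508/7 ≈ 3929.7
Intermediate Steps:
J = -6/7 (J = -⅐*6 = -6/7 ≈ -0.85714)
I(u) = 20/7 (I(u) = 2 - 1*(-6/7) = 2 + 6/7 = 20/7)
O = -⅓ (O = 1/(-3) = -⅓ ≈ -0.33333)
-138*((-31 + O) + I(0)) = -138*((-31 - ⅓) + 20/7) = -138*(-94/3 + 20/7) = -138*(-598/21) = 27508/7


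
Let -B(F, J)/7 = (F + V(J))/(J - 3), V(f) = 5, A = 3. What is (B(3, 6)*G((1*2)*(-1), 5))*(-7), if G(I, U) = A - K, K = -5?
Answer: 3136/3 ≈ 1045.3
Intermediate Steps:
G(I, U) = 8 (G(I, U) = 3 - 1*(-5) = 3 + 5 = 8)
B(F, J) = -7*(5 + F)/(-3 + J) (B(F, J) = -7*(F + 5)/(J - 3) = -7*(5 + F)/(-3 + J))
(B(3, 6)*G((1*2)*(-1), 5))*(-7) = ((7*(-5 - 1*3)/(-3 + 6))*8)*(-7) = ((7*(-5 - 3)/3)*8)*(-7) = ((7*(⅓)*(-8))*8)*(-7) = -56/3*8*(-7) = -448/3*(-7) = 3136/3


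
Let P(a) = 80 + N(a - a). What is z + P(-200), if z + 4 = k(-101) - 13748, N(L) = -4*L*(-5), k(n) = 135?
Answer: -13537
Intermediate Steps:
N(L) = 20*L
P(a) = 80 (P(a) = 80 + 20*(a - a) = 80 + 20*0 = 80 + 0 = 80)
z = -13617 (z = -4 + (135 - 13748) = -4 - 13613 = -13617)
z + P(-200) = -13617 + 80 = -13537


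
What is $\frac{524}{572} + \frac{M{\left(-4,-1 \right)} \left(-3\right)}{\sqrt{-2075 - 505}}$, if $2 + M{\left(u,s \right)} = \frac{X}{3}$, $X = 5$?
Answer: $\frac{131}{143} - \frac{i \sqrt{645}}{1290} \approx 0.91608 - 0.019687 i$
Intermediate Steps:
$M{\left(u,s \right)} = - \frac{1}{3}$ ($M{\left(u,s \right)} = -2 + \frac{5}{3} = - \frac{1}{3}$)
$\frac{524}{572} + \frac{M{\left(-4,-1 \right)} \left(-3\right)}{\sqrt{-2075 - 505}} = \frac{524}{572} + \frac{\left(- \frac{1}{3}\right) \left(-3\right)}{\sqrt{-2075 - 505}} = 524 \cdot \frac{1}{572} + 1 \frac{1}{\sqrt{-2075 - 505}} = \frac{131}{143} + 1 \frac{1}{\sqrt{-2580}} = \frac{131}{143} + 1 \frac{1}{2 i \sqrt{645}} = \frac{131}{143} + 1 \left(- \frac{i \sqrt{645}}{1290}\right) = \frac{131}{143} - \frac{i \sqrt{645}}{1290}$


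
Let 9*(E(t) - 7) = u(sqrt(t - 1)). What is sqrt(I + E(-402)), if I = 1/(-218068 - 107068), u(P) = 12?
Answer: sqrt(495531466311)/243852 ≈ 2.8867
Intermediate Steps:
E(t) = 25/3 (E(t) = 7 + (1/9)*12 = 7 + 4/3 = 25/3)
I = -1/325136 (I = 1/(-325136) = -1/325136 ≈ -3.0756e-6)
sqrt(I + E(-402)) = sqrt(-1/325136 + 25/3) = sqrt(8128397/975408) = sqrt(495531466311)/243852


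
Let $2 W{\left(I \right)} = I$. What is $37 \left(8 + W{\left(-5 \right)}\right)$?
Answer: $\frac{407}{2} \approx 203.5$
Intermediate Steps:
$W{\left(I \right)} = \frac{I}{2}$
$37 \left(8 + W{\left(-5 \right)}\right) = 37 \left(8 + \frac{1}{2} \left(-5\right)\right) = 37 \left(8 - \frac{5}{2}\right) = 37 \cdot \frac{11}{2} = \frac{407}{2}$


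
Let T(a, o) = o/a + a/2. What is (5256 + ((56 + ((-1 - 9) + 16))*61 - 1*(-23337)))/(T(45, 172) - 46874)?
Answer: -2913750/4216291 ≈ -0.69107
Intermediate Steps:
T(a, o) = a/2 + o/a (T(a, o) = o/a + a*(1/2) = o/a + a/2 = a/2 + o/a)
(5256 + ((56 + ((-1 - 9) + 16))*61 - 1*(-23337)))/(T(45, 172) - 46874) = (5256 + ((56 + ((-1 - 9) + 16))*61 - 1*(-23337)))/(((1/2)*45 + 172/45) - 46874) = (5256 + ((56 + (-10 + 16))*61 + 23337))/((45/2 + 172*(1/45)) - 46874) = (5256 + ((56 + 6)*61 + 23337))/((45/2 + 172/45) - 46874) = (5256 + (62*61 + 23337))/(2369/90 - 46874) = (5256 + (3782 + 23337))/(-4216291/90) = (5256 + 27119)*(-90/4216291) = 32375*(-90/4216291) = -2913750/4216291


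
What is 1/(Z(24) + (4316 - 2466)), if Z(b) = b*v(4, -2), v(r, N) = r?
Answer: 1/1946 ≈ 0.00051387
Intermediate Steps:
Z(b) = 4*b (Z(b) = b*4 = 4*b)
1/(Z(24) + (4316 - 2466)) = 1/(4*24 + (4316 - 2466)) = 1/(96 + 1850) = 1/1946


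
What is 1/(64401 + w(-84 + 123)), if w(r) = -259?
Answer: 1/64142 ≈ 1.5590e-5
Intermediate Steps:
1/(64401 + w(-84 + 123)) = 1/(64401 - 259) = 1/64142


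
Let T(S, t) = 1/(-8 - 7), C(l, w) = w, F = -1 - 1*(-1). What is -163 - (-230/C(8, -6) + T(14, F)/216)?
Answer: -652319/3240 ≈ -201.33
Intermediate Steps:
F = 0 (F = -1 + 1 = 0)
T(S, t) = -1/15 (T(S, t) = 1/(-15) = -1/15)
-163 - (-230/C(8, -6) + T(14, F)/216) = -163 - (-230/(-6) - 1/15/216) = -163 - (-230*(-⅙) - 1/15*1/216) = -163 - (115/3 - 1/3240) = -163 - 1*124199/3240 = -163 - 124199/3240 = -652319/3240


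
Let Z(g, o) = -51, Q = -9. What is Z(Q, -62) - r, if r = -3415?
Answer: 3364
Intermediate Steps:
Z(Q, -62) - r = -51 - 1*(-3415) = -51 + 3415 = 3364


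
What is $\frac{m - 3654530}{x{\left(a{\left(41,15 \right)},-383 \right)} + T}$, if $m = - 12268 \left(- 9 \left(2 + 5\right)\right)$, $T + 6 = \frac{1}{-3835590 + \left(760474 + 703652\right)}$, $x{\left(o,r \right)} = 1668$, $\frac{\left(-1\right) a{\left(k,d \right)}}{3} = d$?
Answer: $- \frac{6833719749744}{3941373167} \approx -1733.8$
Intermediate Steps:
$a{\left(k,d \right)} = - 3 d$
$T = - \frac{14228785}{2371464}$ ($T = -6 + \frac{1}{-3835590 + \left(760474 + 703652\right)} = -6 + \frac{1}{-3835590 + 1464126} = -6 + \frac{1}{-2371464} = -6 - \frac{1}{2371464} = - \frac{14228785}{2371464} \approx -6.0$)
$m = 772884$ ($m = - 12268 \left(\left(-9\right) 7\right) = \left(-12268\right) \left(-63\right) = 772884$)
$\frac{m - 3654530}{x{\left(a{\left(41,15 \right)},-383 \right)} + T} = \frac{772884 - 3654530}{1668 - \frac{14228785}{2371464}} = - \frac{2881646}{\frac{3941373167}{2371464}} = \left(-2881646\right) \frac{2371464}{3941373167} = - \frac{6833719749744}{3941373167}$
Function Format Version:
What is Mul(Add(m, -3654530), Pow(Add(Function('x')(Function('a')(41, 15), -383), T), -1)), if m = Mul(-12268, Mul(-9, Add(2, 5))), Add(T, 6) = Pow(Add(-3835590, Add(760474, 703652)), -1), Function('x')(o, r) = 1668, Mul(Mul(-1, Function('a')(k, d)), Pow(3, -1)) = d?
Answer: Rational(-6833719749744, 3941373167) ≈ -1733.8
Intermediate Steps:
Function('a')(k, d) = Mul(-3, d)
T = Rational(-14228785, 2371464) (T = Add(-6, Pow(Add(-3835590, Add(760474, 703652)), -1)) = Add(-6, Pow(Add(-3835590, 1464126), -1)) = Add(-6, Pow(-2371464, -1)) = Add(-6, Rational(-1, 2371464)) = Rational(-14228785, 2371464) ≈ -6.0000)
m = 772884 (m = Mul(-12268, Mul(-9, 7)) = Mul(-12268, -63) = 772884)
Mul(Add(m, -3654530), Pow(Add(Function('x')(Function('a')(41, 15), -383), T), -1)) = Mul(Add(772884, -3654530), Pow(Add(1668, Rational(-14228785, 2371464)), -1)) = Mul(-2881646, Pow(Rational(3941373167, 2371464), -1)) = Mul(-2881646, Rational(2371464, 3941373167)) = Rational(-6833719749744, 3941373167)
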